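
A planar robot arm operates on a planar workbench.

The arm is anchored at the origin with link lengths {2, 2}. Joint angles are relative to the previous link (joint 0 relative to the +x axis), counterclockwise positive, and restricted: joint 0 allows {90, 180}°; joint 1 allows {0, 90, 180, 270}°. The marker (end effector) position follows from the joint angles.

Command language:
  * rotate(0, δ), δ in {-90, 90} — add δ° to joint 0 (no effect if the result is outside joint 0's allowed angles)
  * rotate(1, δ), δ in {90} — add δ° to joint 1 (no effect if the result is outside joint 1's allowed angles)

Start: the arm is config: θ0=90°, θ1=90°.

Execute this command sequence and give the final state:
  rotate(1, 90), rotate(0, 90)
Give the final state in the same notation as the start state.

from: config: θ0=90°, θ1=90°
t=1 rotate(1, 90) ⇒ config: θ0=90°, θ1=180°
t=2 rotate(0, 90) ⇒ config: θ0=180°, θ1=180°

config: θ0=180°, θ1=180°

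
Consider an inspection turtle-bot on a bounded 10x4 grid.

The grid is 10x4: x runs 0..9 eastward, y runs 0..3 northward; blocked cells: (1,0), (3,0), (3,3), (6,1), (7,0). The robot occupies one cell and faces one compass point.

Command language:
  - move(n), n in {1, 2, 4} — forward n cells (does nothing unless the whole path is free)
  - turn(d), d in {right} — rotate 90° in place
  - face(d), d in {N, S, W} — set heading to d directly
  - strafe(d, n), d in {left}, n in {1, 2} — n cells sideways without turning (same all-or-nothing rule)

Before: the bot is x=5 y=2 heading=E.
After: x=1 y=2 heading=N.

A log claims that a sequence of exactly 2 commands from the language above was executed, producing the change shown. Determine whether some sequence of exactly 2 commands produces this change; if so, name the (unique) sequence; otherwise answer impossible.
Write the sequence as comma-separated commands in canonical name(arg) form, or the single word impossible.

checked all 2-command options: none fits.

impossible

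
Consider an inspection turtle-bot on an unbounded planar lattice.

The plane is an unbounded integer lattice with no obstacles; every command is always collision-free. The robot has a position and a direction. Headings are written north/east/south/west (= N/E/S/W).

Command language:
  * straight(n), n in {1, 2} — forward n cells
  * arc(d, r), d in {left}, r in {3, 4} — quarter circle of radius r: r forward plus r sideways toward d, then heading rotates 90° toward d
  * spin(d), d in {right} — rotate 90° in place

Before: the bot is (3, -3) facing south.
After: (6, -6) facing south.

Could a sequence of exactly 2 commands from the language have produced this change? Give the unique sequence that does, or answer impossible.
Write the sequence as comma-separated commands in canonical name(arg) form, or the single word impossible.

arc(left, 3), spin(right)

key: order matters: swapping arc(left, 3) and spin(right) lands elsewhere
t0: (3, -3) facing south
t=1 arc(left, 3) ⇒ (6, -6) facing east
t=2 spin(right) ⇒ (6, -6) facing south
no other 2-command option fits: unique.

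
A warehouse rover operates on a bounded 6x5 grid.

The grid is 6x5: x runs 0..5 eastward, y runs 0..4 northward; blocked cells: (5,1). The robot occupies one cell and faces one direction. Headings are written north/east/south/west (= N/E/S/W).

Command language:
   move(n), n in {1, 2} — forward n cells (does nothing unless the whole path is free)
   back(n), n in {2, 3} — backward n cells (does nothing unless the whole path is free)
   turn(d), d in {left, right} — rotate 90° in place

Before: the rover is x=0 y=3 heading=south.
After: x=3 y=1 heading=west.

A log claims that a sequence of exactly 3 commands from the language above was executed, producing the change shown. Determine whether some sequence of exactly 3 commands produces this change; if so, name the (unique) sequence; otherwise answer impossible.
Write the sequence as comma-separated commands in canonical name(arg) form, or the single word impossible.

move(2), turn(right), back(3)

key: cell and facing (now W) both changed — the 3 commands mix motion and turning
start: x=0 y=3 heading=south
1. move(2) → x=0 y=1 heading=south
2. turn(right) → x=0 y=1 heading=west
3. back(3) → x=3 y=1 heading=west
uniquely the one of 216 3-step routes that fits.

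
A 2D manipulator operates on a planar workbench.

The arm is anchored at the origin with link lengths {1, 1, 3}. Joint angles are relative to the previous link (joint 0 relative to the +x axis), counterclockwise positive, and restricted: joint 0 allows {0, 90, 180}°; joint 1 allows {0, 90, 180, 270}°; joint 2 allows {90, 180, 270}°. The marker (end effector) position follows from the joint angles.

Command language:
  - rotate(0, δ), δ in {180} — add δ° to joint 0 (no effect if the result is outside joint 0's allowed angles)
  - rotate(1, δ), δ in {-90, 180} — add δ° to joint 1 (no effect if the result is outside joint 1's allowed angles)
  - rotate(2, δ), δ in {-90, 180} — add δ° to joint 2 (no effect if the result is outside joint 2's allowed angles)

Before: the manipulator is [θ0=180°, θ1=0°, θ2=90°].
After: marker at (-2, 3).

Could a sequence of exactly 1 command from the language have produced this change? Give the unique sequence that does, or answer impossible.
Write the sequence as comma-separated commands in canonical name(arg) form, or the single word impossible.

rotate(2, 180)

t0: [θ0=180°, θ1=0°, θ2=90°]
step 1 (rotate(2, 180)): [θ0=180°, θ1=0°, θ2=270°]
no rival 1-sequence matches.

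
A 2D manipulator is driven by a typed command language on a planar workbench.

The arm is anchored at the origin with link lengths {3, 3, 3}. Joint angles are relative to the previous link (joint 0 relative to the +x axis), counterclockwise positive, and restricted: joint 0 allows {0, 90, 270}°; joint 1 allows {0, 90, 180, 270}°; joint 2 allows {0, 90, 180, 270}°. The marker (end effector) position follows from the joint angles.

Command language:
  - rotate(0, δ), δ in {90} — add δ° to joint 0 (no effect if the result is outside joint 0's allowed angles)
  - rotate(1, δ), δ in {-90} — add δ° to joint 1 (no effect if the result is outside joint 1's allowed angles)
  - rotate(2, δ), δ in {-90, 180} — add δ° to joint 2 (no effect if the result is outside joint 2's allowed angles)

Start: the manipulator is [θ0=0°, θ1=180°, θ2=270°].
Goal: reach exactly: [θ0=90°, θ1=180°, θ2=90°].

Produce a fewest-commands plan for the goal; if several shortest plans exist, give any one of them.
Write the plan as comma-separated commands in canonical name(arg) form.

start: [θ0=0°, θ1=180°, θ2=270°]
[1] after rotate(2, 180): [θ0=0°, θ1=180°, θ2=90°]
[2] after rotate(0, 90): [θ0=90°, θ1=180°, θ2=90°]
no 1-step plan works, so 2 is optimal.

rotate(2, 180), rotate(0, 90)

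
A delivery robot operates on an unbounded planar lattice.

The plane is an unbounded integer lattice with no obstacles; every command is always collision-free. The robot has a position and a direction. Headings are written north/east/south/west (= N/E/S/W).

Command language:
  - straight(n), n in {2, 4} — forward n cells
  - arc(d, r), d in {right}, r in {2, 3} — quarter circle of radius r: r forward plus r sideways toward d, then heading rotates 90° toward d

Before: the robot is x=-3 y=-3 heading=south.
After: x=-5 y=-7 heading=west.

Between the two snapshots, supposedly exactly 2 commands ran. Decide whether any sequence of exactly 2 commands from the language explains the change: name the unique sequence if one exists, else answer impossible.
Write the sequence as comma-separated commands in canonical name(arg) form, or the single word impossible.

straight(2), arc(right, 2)

key: running arc(right, 2) before straight(2) would end elsewhere — order is forced
t0: x=-3 y=-3 heading=south
1. straight(2) → x=-3 y=-5 heading=south
2. arc(right, 2) → x=-5 y=-7 heading=west
all 16 alternatives checked — unique.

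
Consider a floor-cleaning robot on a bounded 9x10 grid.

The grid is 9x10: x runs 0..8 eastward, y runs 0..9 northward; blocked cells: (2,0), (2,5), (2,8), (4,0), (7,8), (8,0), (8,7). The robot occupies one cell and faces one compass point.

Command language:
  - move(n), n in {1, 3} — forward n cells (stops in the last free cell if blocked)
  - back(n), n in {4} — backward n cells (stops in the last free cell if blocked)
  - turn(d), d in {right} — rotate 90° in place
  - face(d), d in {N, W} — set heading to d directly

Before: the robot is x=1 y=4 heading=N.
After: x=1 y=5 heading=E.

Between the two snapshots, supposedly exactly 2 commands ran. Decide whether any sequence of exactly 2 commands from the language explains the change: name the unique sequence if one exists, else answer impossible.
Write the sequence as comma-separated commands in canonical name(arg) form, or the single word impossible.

move(1), turn(right)

key: order matters: swapping move(1) and turn(right) lands elsewhere
t0: x=1 y=4 heading=N
1. move(1) → x=1 y=5 heading=N
2. turn(right) → x=1 y=5 heading=E
uniquely the one of 36 2-step routes that fits.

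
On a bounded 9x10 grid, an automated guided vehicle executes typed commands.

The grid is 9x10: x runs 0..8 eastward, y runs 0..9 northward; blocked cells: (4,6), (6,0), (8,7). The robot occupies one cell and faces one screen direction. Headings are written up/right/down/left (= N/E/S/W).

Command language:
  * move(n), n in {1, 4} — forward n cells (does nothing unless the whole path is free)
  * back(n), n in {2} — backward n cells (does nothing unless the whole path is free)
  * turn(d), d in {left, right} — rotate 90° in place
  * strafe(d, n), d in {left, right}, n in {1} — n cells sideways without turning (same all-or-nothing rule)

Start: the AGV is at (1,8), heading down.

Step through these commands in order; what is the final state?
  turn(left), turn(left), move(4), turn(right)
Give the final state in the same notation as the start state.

at (1,8), heading right

start: at (1,8), heading down
[1] after turn(left): at (1,8), heading right
[2] after turn(left): at (1,8), heading up
[3] after move(4): at (1,8), heading up
[4] after turn(right): at (1,8), heading right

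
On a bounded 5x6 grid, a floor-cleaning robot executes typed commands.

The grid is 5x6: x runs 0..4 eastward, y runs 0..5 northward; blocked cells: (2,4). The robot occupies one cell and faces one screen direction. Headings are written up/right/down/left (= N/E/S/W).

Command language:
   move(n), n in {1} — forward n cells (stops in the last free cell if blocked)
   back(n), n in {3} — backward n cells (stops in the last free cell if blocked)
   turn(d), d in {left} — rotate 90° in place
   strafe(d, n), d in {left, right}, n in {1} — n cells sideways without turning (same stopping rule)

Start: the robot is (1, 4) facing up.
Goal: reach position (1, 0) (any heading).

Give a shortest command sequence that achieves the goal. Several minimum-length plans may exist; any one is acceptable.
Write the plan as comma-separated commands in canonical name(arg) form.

back(3), back(3)

from: (1, 4) facing up
step 1 (back(3)): (1, 1) facing up
step 2 (back(3)): (1, 0) facing up
nothing shorter than 2 reaches the goal.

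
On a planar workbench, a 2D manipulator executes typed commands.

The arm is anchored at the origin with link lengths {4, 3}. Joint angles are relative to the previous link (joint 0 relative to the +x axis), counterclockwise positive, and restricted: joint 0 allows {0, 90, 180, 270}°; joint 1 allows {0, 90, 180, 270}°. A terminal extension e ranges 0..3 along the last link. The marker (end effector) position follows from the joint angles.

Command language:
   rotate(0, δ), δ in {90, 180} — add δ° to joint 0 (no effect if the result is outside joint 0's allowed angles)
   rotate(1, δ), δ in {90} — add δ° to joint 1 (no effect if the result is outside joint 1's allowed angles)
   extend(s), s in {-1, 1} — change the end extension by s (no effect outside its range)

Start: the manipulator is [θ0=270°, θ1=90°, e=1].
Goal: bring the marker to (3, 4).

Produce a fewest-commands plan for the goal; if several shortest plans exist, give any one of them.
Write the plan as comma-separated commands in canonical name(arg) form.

extend(-1), rotate(1, 90), rotate(1, 90), rotate(0, 180)

begin: [θ0=270°, θ1=90°, e=1]
[1] after extend(-1): [θ0=270°, θ1=90°, e=0]
[2] after rotate(1, 90): [θ0=270°, θ1=180°, e=0]
[3] after rotate(1, 90): [θ0=270°, θ1=270°, e=0]
[4] after rotate(0, 180): [θ0=90°, θ1=270°, e=0]
minimal: 4 command(s), checked below 4.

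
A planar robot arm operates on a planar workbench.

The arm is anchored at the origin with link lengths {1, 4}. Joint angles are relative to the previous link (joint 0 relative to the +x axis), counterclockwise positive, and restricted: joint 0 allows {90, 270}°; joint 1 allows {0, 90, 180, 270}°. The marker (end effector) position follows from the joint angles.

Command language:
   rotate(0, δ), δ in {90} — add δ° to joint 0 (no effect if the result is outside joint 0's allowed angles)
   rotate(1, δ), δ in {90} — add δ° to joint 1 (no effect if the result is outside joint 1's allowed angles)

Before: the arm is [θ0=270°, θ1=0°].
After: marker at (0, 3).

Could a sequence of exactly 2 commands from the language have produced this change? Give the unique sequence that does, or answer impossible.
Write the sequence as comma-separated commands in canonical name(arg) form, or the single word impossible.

start: [θ0=270°, θ1=0°]
step 1 (rotate(1, 90)): [θ0=270°, θ1=90°]
step 2 (rotate(1, 90)): [θ0=270°, θ1=180°]
no other 2-command option fits: unique.

rotate(1, 90), rotate(1, 90)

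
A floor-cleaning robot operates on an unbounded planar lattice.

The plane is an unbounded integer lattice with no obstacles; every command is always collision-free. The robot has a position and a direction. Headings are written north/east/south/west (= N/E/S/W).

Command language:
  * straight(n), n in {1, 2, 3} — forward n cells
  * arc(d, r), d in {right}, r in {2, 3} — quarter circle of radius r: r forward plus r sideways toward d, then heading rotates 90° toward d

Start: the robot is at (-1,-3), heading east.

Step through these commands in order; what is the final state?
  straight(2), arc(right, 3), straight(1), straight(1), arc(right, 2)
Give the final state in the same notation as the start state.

at (2,-10), heading west

t0: at (-1,-3), heading east
t=1 straight(2) ⇒ at (1,-3), heading east
t=2 arc(right, 3) ⇒ at (4,-6), heading south
t=3 straight(1) ⇒ at (4,-7), heading south
t=4 straight(1) ⇒ at (4,-8), heading south
t=5 arc(right, 2) ⇒ at (2,-10), heading west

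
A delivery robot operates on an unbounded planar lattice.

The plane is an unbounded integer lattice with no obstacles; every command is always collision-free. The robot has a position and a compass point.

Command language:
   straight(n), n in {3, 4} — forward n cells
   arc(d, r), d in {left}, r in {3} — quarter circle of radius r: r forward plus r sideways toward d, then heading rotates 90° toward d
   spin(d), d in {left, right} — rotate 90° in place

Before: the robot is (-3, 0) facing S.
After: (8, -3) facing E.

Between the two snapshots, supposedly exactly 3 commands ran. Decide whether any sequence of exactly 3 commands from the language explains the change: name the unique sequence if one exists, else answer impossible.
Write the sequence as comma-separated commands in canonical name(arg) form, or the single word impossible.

arc(left, 3), straight(4), straight(4)

key: order matters: swapping arc(left, 3) and straight(4) lands elsewhere
t0: (-3, 0) facing S
t=1 arc(left, 3) ⇒ (0, -3) facing E
t=2 straight(4) ⇒ (4, -3) facing E
t=3 straight(4) ⇒ (8, -3) facing E
no other 3-command option fits: unique.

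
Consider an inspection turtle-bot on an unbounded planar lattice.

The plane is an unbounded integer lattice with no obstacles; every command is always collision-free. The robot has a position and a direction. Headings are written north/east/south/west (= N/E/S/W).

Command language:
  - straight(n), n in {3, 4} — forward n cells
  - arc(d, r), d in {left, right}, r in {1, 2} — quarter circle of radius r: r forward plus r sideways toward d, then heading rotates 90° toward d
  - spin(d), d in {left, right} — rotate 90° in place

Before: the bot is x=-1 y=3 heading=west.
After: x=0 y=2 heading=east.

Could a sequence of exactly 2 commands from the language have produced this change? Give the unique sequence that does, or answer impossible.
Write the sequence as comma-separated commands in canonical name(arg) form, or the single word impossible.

spin(left), arc(left, 1)

key: cell and facing (now E) both changed — the 2 commands mix motion and turning
initial: x=-1 y=3 heading=west
t=1 spin(left) ⇒ x=-1 y=3 heading=south
t=2 arc(left, 1) ⇒ x=0 y=2 heading=east
uniquely the one of 64 2-step routes that fits.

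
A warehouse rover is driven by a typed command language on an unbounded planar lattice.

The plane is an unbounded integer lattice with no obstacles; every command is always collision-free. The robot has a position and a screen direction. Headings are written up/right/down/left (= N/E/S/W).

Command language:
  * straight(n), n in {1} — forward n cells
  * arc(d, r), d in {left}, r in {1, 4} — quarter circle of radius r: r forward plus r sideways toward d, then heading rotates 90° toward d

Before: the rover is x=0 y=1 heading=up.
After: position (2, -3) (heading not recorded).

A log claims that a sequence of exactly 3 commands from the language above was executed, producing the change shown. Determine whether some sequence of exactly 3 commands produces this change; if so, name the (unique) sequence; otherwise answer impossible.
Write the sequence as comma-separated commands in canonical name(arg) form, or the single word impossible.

arc(left, 1), arc(left, 1), arc(left, 4)

key: running arc(left, 4) before arc(left, 1) would end elsewhere — order is forced
t0: x=0 y=1 heading=up
[1] after arc(left, 1): x=-1 y=2 heading=left
[2] after arc(left, 1): x=-2 y=1 heading=down
[3] after arc(left, 4): x=2 y=-3 heading=right
uniquely the one of 27 3-step routes that fits.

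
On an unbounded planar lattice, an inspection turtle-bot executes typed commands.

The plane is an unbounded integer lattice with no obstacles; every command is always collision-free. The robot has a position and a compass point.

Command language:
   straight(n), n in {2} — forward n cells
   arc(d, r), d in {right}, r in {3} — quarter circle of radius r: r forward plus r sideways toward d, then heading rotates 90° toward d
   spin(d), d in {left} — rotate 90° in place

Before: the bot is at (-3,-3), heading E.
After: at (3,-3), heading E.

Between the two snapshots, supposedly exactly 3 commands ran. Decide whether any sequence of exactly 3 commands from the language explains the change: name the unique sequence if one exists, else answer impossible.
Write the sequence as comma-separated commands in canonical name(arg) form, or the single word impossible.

straight(2), straight(2), straight(2)

key: heading stays E — no command in the sequence turns
begin: at (-3,-3), heading E
1. straight(2) → at (-1,-3), heading E
2. straight(2) → at (1,-3), heading E
3. straight(2) → at (3,-3), heading E
all 27 alternatives checked — unique.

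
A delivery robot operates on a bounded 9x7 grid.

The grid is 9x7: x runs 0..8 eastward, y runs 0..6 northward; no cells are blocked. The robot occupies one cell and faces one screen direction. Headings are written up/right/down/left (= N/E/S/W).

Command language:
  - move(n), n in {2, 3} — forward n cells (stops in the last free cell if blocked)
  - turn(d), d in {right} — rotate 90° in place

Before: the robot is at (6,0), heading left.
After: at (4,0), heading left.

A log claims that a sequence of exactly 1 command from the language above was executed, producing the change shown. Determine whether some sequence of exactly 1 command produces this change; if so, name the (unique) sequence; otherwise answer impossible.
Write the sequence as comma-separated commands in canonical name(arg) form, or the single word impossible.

key: still facing W — the one step turns nothing
begin: at (6,0), heading left
[1] after move(2): at (4,0), heading left
uniquely the one of 3 1-step routes that fits.

move(2)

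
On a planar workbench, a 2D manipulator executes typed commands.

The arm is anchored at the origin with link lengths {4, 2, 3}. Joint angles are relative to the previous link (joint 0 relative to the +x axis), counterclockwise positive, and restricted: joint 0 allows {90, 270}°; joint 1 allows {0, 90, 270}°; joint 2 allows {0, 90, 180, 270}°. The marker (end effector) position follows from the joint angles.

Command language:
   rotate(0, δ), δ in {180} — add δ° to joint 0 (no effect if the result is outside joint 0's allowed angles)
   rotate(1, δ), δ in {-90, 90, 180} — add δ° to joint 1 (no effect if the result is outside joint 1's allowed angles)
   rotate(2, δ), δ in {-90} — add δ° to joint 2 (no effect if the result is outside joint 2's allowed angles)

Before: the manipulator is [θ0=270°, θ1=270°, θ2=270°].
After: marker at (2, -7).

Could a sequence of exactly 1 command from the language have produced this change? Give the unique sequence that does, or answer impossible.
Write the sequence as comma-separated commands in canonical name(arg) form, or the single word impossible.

t0: [θ0=270°, θ1=270°, θ2=270°]
step 1 (rotate(1, 180)): [θ0=270°, θ1=90°, θ2=270°]
no rival 1-sequence matches.

rotate(1, 180)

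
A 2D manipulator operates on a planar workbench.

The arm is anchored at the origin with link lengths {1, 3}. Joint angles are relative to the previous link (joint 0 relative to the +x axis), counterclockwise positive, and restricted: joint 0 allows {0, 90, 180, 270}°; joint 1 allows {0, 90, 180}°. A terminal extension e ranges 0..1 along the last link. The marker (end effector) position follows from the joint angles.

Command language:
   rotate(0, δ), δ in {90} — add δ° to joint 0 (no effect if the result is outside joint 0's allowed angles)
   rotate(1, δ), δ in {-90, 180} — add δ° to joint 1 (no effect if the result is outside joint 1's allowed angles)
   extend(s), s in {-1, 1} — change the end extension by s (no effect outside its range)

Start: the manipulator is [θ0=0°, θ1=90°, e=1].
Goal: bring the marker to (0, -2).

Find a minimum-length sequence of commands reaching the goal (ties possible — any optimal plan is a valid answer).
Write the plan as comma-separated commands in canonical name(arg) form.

initial: [θ0=0°, θ1=90°, e=1]
[1] after rotate(1, -90): [θ0=0°, θ1=0°, e=1]
[2] after rotate(0, 90): [θ0=90°, θ1=0°, e=1]
[3] after rotate(1, 180): [θ0=90°, θ1=180°, e=1]
[4] after extend(-1): [θ0=90°, θ1=180°, e=0]
minimal: 4 command(s), checked below 4.

rotate(1, -90), rotate(0, 90), rotate(1, 180), extend(-1)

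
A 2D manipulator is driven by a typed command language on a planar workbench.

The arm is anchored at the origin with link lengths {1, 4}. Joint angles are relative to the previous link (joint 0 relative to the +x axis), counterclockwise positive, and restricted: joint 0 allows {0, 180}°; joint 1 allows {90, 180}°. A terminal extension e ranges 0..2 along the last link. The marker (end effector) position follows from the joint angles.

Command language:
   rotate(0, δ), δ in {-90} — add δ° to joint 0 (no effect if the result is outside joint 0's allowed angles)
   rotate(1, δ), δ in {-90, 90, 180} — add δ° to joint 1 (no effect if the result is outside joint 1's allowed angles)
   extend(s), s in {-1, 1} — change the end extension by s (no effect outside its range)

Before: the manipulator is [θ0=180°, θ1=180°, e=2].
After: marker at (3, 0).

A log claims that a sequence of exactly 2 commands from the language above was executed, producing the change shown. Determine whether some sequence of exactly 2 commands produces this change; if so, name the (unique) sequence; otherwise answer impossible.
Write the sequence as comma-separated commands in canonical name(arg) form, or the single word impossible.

initial: [θ0=180°, θ1=180°, e=2]
[1] after extend(-1): [θ0=180°, θ1=180°, e=1]
[2] after extend(-1): [θ0=180°, θ1=180°, e=0]
all 36 alternatives checked — unique.

extend(-1), extend(-1)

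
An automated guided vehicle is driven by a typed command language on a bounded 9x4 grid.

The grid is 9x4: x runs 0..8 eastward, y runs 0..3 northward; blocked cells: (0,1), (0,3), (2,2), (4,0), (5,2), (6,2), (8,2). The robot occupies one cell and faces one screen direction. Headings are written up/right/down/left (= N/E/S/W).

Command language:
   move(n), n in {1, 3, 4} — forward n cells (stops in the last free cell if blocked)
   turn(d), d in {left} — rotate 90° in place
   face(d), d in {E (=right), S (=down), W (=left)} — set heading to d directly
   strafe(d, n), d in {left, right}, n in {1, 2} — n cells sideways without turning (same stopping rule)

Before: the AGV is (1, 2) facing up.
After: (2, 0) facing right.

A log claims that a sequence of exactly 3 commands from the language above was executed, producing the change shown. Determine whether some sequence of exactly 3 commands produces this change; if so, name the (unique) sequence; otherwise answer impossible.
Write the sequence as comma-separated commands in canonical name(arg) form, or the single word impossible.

key: position moved to (2,0) AND the heading swung to E — translation plus rotation needed
t0: (1, 2) facing up
t=1 face(E) ⇒ (1, 2) facing right
t=2 strafe(right, 2) ⇒ (1, 0) facing right
t=3 move(1) ⇒ (2, 0) facing right
all 1331 alternatives checked — unique.

face(E), strafe(right, 2), move(1)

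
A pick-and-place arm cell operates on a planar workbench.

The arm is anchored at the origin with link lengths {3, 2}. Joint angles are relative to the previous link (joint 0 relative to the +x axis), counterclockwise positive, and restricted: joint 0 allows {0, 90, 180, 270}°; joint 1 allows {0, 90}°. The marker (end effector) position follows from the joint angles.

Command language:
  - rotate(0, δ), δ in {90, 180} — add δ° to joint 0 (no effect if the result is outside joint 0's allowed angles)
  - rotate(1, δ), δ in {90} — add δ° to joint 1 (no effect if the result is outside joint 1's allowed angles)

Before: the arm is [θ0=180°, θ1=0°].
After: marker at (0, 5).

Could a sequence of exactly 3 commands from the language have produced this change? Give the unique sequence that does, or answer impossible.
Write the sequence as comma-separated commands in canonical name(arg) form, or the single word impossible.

rotate(0, 90), rotate(0, 90), rotate(0, 90)

t0: [θ0=180°, θ1=0°]
t=1 rotate(0, 90) ⇒ [θ0=270°, θ1=0°]
t=2 rotate(0, 90) ⇒ [θ0=0°, θ1=0°]
t=3 rotate(0, 90) ⇒ [θ0=90°, θ1=0°]
no rival 3-sequence matches.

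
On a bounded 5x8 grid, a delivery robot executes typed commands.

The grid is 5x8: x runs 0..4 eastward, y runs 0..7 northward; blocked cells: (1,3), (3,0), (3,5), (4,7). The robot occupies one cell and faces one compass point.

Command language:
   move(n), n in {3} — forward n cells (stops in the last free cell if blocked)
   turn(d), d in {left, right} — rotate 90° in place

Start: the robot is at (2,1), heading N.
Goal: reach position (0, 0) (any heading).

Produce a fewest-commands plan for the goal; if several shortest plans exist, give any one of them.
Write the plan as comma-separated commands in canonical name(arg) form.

turn(left), move(3), turn(left), move(3)

begin: at (2,1), heading N
t=1 turn(left) ⇒ at (2,1), heading W
t=2 move(3) ⇒ at (0,1), heading W
t=3 turn(left) ⇒ at (0,1), heading S
t=4 move(3) ⇒ at (0,0), heading S
nothing shorter than 4 reaches the goal.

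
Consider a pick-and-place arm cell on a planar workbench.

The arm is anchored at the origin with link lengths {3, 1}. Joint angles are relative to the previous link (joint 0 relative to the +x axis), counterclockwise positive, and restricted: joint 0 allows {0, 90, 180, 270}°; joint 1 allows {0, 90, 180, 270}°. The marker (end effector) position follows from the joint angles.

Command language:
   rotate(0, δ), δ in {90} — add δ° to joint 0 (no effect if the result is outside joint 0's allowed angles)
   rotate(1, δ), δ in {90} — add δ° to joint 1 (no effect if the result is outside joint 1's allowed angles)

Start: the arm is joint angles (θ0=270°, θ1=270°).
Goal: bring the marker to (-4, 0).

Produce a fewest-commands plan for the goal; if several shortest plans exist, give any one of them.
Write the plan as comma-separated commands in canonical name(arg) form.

start: joint angles (θ0=270°, θ1=270°)
[1] after rotate(0, 90): joint angles (θ0=0°, θ1=270°)
[2] after rotate(0, 90): joint angles (θ0=90°, θ1=270°)
[3] after rotate(0, 90): joint angles (θ0=180°, θ1=270°)
[4] after rotate(1, 90): joint angles (θ0=180°, θ1=0°)
minimal: 4 command(s), checked below 4.

rotate(0, 90), rotate(0, 90), rotate(0, 90), rotate(1, 90)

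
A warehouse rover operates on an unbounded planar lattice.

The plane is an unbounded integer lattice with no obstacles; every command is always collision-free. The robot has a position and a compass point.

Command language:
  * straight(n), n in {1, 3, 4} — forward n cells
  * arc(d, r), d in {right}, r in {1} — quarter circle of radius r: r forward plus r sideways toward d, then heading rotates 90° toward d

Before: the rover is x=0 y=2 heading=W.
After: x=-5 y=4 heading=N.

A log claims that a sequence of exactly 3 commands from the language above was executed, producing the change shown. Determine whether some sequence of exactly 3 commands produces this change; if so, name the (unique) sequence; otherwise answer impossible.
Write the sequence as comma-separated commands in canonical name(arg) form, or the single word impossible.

key: order matters: swapping straight(4) and straight(1) lands elsewhere
initial: x=0 y=2 heading=W
[1] after straight(4): x=-4 y=2 heading=W
[2] after arc(right, 1): x=-5 y=3 heading=N
[3] after straight(1): x=-5 y=4 heading=N
no other 3-command option fits: unique.

straight(4), arc(right, 1), straight(1)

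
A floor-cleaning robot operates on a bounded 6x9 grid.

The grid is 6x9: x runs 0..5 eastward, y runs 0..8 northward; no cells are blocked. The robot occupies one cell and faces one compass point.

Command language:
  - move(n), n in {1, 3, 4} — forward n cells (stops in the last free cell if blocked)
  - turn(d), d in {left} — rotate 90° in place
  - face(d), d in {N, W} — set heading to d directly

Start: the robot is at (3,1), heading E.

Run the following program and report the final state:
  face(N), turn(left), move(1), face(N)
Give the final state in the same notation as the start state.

begin: at (3,1), heading E
1. face(N) → at (3,1), heading N
2. turn(left) → at (3,1), heading W
3. move(1) → at (2,1), heading W
4. face(N) → at (2,1), heading N

at (2,1), heading N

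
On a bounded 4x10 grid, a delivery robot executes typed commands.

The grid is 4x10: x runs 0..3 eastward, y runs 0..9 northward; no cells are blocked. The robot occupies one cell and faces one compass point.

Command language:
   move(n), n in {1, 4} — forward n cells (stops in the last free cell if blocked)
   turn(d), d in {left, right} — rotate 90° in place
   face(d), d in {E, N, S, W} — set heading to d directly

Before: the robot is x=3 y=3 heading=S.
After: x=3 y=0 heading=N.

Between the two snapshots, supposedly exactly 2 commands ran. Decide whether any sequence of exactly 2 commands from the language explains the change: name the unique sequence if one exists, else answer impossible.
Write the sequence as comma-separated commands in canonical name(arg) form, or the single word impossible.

key: position moved to (3,0) AND the heading swung to N — translation plus rotation needed
begin: x=3 y=3 heading=S
step 1 (move(4)): x=3 y=0 heading=S
step 2 (face(N)): x=3 y=0 heading=N
uniquely the one of 64 2-step routes that fits.

move(4), face(N)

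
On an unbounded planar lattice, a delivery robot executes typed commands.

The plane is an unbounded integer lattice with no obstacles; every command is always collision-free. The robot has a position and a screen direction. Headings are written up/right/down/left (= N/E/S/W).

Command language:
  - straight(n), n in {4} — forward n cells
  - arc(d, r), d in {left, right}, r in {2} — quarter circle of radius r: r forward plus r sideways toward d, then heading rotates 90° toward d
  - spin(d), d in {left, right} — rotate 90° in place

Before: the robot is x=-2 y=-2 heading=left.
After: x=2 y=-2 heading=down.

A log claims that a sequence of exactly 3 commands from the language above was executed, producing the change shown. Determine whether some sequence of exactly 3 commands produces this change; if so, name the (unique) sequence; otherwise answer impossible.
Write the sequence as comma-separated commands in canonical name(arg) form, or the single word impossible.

spin(right), arc(right, 2), arc(right, 2)

key: running arc(right, 2) before spin(right) would end elsewhere — order is forced
initial: x=-2 y=-2 heading=left
t=1 spin(right) ⇒ x=-2 y=-2 heading=up
t=2 arc(right, 2) ⇒ x=0 y=0 heading=right
t=3 arc(right, 2) ⇒ x=2 y=-2 heading=down
no other 3-command option fits: unique.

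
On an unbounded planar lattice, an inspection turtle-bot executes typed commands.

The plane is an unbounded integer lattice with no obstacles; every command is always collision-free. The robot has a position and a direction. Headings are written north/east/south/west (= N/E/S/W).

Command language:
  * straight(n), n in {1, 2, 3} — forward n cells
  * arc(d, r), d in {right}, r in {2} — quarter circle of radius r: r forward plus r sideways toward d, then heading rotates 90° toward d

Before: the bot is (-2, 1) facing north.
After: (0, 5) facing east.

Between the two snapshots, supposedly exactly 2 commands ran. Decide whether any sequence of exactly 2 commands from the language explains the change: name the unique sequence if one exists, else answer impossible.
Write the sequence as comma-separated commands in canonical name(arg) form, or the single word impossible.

key: order matters: swapping straight(2) and arc(right, 2) lands elsewhere
initial: (-2, 1) facing north
1. straight(2) → (-2, 3) facing north
2. arc(right, 2) → (0, 5) facing east
no rival 2-sequence matches.

straight(2), arc(right, 2)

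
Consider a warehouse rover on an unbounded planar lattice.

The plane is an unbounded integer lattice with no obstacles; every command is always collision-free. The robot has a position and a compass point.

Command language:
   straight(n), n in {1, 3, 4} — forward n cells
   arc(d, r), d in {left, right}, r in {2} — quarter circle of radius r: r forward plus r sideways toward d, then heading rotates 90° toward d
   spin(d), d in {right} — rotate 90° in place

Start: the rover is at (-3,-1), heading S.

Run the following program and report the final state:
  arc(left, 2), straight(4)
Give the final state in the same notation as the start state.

at (3,-3), heading E

t0: at (-3,-1), heading S
t=1 arc(left, 2) ⇒ at (-1,-3), heading E
t=2 straight(4) ⇒ at (3,-3), heading E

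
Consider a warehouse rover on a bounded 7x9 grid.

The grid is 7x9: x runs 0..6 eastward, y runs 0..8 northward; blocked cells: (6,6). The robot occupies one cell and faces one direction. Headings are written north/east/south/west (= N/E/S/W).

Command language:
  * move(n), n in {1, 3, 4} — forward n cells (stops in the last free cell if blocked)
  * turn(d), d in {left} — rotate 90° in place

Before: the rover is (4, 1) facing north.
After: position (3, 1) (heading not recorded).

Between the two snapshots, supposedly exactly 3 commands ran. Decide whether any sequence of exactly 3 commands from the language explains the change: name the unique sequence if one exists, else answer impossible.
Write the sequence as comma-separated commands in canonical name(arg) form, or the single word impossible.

turn(left), move(1), turn(left)

t0: (4, 1) facing north
[1] after turn(left): (4, 1) facing west
[2] after move(1): (3, 1) facing west
[3] after turn(left): (3, 1) facing south
uniquely the one of 64 3-step routes that fits.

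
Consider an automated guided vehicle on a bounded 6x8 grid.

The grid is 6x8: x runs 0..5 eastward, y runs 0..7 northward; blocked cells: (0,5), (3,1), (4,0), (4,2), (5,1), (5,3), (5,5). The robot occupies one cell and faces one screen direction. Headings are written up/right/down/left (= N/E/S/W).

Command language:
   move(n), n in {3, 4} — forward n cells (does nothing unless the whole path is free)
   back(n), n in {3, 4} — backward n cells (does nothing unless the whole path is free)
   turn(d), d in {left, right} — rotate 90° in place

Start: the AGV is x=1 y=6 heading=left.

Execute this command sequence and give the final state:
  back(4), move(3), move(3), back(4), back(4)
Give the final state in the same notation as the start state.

x=2 y=6 heading=left

begin: x=1 y=6 heading=left
[1] after back(4): x=5 y=6 heading=left
[2] after move(3): x=2 y=6 heading=left
[3] after move(3): x=2 y=6 heading=left
[4] after back(4): x=2 y=6 heading=left
[5] after back(4): x=2 y=6 heading=left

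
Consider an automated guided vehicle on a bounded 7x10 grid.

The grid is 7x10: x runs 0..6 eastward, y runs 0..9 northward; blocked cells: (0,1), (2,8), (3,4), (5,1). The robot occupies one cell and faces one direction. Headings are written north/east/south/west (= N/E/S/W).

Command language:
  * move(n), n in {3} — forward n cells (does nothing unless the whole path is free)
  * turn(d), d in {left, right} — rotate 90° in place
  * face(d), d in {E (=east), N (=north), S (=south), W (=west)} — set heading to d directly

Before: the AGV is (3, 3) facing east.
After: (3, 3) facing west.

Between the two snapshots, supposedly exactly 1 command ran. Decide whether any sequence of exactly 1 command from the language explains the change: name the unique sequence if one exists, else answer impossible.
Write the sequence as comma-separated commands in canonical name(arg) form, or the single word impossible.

key: parked at (3,3) the whole time — nothing moves the robot
initial: (3, 3) facing east
step 1 (face(W)): (3, 3) facing west
no other 1-command option fits: unique.

face(W)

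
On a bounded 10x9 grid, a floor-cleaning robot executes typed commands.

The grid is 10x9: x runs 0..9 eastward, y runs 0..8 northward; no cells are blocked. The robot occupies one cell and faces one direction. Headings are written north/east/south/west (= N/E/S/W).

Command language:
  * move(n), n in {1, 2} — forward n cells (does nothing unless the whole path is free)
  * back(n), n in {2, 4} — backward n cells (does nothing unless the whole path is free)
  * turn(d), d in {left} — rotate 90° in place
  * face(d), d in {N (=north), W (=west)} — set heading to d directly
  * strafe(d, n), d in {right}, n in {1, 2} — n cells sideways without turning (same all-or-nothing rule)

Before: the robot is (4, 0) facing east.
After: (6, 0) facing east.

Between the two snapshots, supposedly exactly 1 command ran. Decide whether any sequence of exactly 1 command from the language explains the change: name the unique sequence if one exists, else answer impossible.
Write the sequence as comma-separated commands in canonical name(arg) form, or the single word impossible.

move(2)

key: heading stays E — the single command does not turn
initial: (4, 0) facing east
step 1 (move(2)): (6, 0) facing east
no rival 1-sequence matches.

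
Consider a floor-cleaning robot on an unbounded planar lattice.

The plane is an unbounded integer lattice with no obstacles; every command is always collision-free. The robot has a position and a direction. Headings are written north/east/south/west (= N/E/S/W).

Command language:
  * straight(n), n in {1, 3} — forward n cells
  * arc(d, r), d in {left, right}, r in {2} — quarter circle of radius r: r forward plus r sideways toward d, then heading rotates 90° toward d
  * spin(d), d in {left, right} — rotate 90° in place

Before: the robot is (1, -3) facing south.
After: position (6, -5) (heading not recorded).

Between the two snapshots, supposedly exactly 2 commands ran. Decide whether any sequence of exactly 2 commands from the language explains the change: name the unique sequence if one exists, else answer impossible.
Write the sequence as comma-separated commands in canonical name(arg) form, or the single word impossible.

arc(left, 2), straight(3)

key: running straight(3) before arc(left, 2) would end elsewhere — order is forced
start: (1, -3) facing south
t=1 arc(left, 2) ⇒ (3, -5) facing east
t=2 straight(3) ⇒ (6, -5) facing east
no other 2-command option fits: unique.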